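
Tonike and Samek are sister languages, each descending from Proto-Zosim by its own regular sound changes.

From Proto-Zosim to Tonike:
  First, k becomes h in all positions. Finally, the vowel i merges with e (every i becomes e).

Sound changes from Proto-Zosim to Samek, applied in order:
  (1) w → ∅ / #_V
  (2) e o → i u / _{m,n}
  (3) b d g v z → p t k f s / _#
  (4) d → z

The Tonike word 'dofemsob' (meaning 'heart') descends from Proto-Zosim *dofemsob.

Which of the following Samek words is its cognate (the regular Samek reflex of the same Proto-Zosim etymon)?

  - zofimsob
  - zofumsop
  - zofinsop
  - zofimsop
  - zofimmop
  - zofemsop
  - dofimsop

Samek: *dofemsob > dofimsob > dofimsop > zofimsop  (by pre-nasal raising, final devoicing, unconditioned shift)

zofimsop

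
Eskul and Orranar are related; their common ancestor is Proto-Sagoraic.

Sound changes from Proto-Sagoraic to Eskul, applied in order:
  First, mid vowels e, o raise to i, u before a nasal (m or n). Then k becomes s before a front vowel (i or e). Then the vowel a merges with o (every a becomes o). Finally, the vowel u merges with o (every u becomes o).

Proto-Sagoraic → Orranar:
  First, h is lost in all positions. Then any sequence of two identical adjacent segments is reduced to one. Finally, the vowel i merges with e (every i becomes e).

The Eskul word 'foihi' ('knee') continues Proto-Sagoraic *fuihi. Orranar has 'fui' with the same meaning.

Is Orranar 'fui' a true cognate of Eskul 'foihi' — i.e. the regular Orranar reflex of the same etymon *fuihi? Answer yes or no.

Derive the expected Orranar reflex of *fuihi:
Orranar: *fuihi
  fuihi → fuii   [h-loss]
  fuii → fui   [degemination]
  fui → fue   [vowel merger]
  giving Orranar fue.
The regular Orranar reflex would be 'fue', but the attested form is 'fui'. The correspondence is irregular, so they are not cognates (the Orranar form has a different source).

no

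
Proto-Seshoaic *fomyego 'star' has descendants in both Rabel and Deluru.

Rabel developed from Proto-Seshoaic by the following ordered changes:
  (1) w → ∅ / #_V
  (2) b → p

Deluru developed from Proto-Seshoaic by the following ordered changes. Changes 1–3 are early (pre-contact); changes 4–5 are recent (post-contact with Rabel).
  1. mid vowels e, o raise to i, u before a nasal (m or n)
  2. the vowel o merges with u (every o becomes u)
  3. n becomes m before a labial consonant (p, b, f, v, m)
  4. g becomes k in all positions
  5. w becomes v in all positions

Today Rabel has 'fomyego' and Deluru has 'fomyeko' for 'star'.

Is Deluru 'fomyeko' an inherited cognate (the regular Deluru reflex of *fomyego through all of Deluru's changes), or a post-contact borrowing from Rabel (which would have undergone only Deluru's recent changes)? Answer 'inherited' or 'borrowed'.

If inherited, *fomyego would pass through all of Deluru's changes:
Deluru: *fomyego
  fomyego → fumyego   [pre-nasal raising]
  fumyego → fumyegu   [vowel merger]
  fumyegu (rule 3 does not apply)
  fumyegu → fumyeku   [unconditioned shift]
  fumyeku (rule 5 does not apply)
  giving Deluru fumyeku.
If borrowed from Rabel 'fomyego' after the early changes, it would undergo only the recent ones:
  rule 4 (unconditioned shift): fomyego → fomyeko
  rule 5 (unconditioned shift): no change (fomyeko)
  ⇒ as a loan: fomyeko
Deluru 'fomyeko' matches the loan outcome 'fomyeko', not the inherited 'fumyeku' — it skipped the early Deluru changes, so it was borrowed from Rabel.

borrowed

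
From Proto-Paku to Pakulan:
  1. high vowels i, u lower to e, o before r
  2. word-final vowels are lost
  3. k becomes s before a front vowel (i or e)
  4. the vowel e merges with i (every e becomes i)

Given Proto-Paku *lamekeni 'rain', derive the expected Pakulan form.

Pakulan: start from *lamekeni.
  rule 1: no change — lamekeni
  rule 2 (apocope): lamekeni → lameken
  rule 3 (palatalisation): lameken → lamesen
  rule 4 (vowel merger): lamesen → lamisin
  ⇒ Pakulan lamisin

lamisin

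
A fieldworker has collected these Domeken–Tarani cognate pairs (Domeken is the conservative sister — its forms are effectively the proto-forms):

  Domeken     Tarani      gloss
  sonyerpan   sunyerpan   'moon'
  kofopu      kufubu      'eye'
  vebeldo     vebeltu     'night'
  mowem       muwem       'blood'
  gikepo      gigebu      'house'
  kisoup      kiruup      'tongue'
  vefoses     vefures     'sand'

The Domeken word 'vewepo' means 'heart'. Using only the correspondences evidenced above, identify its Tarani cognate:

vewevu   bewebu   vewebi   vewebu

vewebu

gikepo ~ gigebu — Domeken p corresponds to Tarani b between vowels (before a back vowel).
vebeldo ~ vebeltu, gikepo ~ gigebu — Domeken o corresponds to Tarani u word-finally.
Applying these to Domeken 'vewepo':
  vewepo → vewebo   (p→b between vowels (before a back vowel))
  vewebo → vewebu   (o→u word-finally)
So the Tarani cognate is 'vewebu'.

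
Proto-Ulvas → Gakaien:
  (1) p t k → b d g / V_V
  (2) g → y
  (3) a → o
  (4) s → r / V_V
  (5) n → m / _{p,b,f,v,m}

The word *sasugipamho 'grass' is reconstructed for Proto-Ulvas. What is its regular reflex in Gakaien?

Gakaien: start from *sasugipamho.
  rule 1 (intervocalic voicing): sasugipamho → sasugibamho
  rule 2 (unconditioned shift): sasugibamho → sasuyibamho
  rule 3 (vowel merger): sasuyibamho → sosuyibomho
  rule 4 (rhotacism): sosuyibomho → soruyibomho
  rule 5: no change — soruyibomho
  ⇒ Gakaien soruyibomho

soruyibomho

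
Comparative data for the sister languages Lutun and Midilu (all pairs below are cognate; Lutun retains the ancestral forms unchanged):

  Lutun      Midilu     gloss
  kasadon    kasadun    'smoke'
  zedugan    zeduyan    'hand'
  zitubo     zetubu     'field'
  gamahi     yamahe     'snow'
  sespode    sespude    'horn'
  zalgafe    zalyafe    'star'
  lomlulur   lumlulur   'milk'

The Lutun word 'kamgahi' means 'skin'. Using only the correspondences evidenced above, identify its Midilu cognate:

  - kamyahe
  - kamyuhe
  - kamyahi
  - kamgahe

kamyahe

zalgafe ~ zalyafe — Lutun g corresponds to Midilu y after a consonant, before a back vowel.
gamahi ~ yamahe — Lutun i corresponds to Midilu e word-finally.
Applying these to Lutun 'kamgahi':
  kamgahi → kamyahi   (g→y after a consonant, before a back vowel)
  kamyahi → kamyahe   (i→e word-finally)
So the Midilu cognate is 'kamyahe'.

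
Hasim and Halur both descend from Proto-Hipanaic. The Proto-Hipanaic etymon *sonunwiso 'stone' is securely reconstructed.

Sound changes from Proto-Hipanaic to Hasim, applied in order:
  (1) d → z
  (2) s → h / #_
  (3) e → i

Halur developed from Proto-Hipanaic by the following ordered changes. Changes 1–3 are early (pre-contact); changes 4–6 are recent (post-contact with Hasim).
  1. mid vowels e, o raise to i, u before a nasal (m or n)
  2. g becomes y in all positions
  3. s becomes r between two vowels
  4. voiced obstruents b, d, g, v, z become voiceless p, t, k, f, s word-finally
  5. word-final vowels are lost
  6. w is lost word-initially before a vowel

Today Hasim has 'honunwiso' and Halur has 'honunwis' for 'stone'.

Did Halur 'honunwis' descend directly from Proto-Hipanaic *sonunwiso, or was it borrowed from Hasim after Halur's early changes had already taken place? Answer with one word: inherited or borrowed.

If inherited, *sonunwiso would pass through all of Halur's changes:
Halur: *sonunwiso
  sonunwiso → sununwiso   [pre-nasal raising]
  sununwiso (rule 2 does not apply)
  sununwiso → sununwiro   [rhotacism]
  sununwiro (rule 4 does not apply)
  sununwiro → sununwir   [apocope]
  sununwir (rule 6 does not apply)
  giving Halur sununwir.
If borrowed from Hasim 'honunwiso' after the early changes, it would undergo only the recent ones:
  rule 4 (final devoicing): no change (honunwiso)
  rule 5 (apocope): honunwiso → honunwis
  rule 6 (glide loss): no change (honunwis)
  ⇒ as a loan: honunwis
Halur 'honunwis' matches the loan outcome 'honunwis', not the inherited 'sununwir' — it skipped the early Halur changes, so it was borrowed from Hasim.

borrowed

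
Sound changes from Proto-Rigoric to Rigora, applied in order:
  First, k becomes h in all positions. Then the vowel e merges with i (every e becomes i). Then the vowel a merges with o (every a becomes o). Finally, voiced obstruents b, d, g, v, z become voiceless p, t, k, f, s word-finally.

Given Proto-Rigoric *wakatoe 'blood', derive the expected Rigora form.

Rigora: *wakatoe > wahatoe > wahatoi > wohotoi  (by unconditioned shift, vowel merger, vowel merger)

wohotoi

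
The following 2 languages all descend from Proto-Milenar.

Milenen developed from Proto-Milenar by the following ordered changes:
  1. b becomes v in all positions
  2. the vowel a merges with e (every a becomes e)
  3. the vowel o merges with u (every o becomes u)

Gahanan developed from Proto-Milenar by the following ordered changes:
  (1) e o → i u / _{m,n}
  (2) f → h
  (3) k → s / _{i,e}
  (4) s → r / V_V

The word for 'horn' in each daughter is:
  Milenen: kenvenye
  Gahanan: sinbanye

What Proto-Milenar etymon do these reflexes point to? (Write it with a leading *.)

Position 5: Milenen has e, Gahanan has a. Gahanan preserves a here (none of its changes turn any other segment into a), so the proto-segment is *a.
Position 4: Milenen has v, Gahanan has b. Gahanan preserves b here (none of its changes turn any other segment into b), so the proto-segment is *b.
This points to *kenbanye. Verify forward in each daughter:
Milenen: start from *kenbanye.
  rule 1 (unconditioned shift): kenbanye → kenvanye
  rule 2 (vowel merger): kenvanye → kenvenye
  rule 3: no change — kenvenye
  ⇒ Milenen kenvenye
Gahanan: *kenbanye > kinbanye > sinbanye  (by pre-nasal raising, palatalisation)
No other proto-form is consistent with every reflex, so the reconstruction is *kenbanye.

*kenbanye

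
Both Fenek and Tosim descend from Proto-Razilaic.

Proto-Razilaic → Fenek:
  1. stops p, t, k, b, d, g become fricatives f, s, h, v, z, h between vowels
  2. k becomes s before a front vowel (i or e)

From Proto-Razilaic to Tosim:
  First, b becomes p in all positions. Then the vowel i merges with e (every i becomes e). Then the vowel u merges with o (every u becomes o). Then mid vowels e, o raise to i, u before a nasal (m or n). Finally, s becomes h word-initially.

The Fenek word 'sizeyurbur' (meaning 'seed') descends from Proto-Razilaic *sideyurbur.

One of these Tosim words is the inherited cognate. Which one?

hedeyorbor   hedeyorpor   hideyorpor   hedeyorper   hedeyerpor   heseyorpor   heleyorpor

Tosim: *sideyurbur
  sideyurbur → sideyurpur   [unconditioned shift]
  sideyurpur → sedeyurpur   [vowel merger]
  sedeyurpur → sedeyorpor   [vowel merger]
  sedeyorpor (rule 4 does not apply)
  sedeyorpor → hedeyorpor   [debuccalisation]
  giving Tosim hedeyorpor.
Only 'hedeyorpor' matches the regular Tosim development of *sideyurbur.

hedeyorpor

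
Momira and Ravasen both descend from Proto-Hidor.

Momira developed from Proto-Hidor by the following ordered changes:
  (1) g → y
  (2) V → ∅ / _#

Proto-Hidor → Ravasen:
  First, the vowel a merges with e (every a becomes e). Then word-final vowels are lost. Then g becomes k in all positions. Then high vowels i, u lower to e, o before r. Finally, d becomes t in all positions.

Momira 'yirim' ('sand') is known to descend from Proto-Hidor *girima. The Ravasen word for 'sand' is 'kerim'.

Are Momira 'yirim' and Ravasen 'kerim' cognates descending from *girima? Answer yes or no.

yes

Derive the expected Ravasen reflex of *girima:
Ravasen: start from *girima.
  rule 1 (vowel merger): girima → girime
  rule 2 (apocope): girime → girim
  rule 3 (unconditioned shift): girim → kirim
  rule 4 (pre-rhotic lowering): kirim → kerim
  rule 5: no change — kerim
  ⇒ Ravasen kerim
Ravasen 'kerim' matches the regular reflex exactly, so the pair is cognate.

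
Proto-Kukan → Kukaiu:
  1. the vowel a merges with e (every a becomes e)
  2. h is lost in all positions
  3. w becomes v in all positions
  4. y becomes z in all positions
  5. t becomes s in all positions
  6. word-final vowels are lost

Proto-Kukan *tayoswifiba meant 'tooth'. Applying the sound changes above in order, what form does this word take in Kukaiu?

Kukaiu: *tayoswifiba > teyoswifibe > teyosvifibe > tezosvifibe > sezosvifibe > sezosvifib  (by vowel merger, unconditioned shift, unconditioned shift, unconditioned shift, apocope)

sezosvifib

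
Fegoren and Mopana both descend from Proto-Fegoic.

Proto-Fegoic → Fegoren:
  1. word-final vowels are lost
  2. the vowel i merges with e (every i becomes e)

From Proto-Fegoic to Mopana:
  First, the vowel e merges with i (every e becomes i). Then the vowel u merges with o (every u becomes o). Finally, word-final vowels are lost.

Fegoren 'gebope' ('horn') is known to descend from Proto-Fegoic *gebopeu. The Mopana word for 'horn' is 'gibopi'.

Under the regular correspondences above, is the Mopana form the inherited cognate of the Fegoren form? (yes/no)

yes

Derive the expected Mopana reflex of *gebopeu:
Mopana: *gebopeu
  gebopeu → gibopiu   [vowel merger]
  gibopiu → gibopio   [vowel merger]
  gibopio → gibopi   [apocope]
  giving Mopana gibopi.
Mopana 'gibopi' matches the regular reflex exactly, so the pair is cognate.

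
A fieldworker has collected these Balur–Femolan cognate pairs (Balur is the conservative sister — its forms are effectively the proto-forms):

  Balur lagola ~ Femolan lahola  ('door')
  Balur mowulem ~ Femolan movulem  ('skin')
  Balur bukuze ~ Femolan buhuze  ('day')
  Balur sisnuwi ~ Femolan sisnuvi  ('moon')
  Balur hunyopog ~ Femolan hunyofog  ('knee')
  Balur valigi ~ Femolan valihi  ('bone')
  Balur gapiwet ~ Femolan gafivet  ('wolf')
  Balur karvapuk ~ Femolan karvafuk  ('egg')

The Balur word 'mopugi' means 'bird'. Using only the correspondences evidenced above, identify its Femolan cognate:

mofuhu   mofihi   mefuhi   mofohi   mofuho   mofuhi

karvapuk ~ karvafuk — Balur p corresponds to Femolan f between vowels (before a back vowel).
valigi ~ valihi — Balur g corresponds to Femolan h between vowels (before a front vowel).
Applying these to Balur 'mopugi':
  mopugi → mofugi   (p→f between vowels (before a back vowel))
  mofugi → mofuhi   (g→h between vowels (before a front vowel))
So the Femolan cognate is 'mofuhi'.

mofuhi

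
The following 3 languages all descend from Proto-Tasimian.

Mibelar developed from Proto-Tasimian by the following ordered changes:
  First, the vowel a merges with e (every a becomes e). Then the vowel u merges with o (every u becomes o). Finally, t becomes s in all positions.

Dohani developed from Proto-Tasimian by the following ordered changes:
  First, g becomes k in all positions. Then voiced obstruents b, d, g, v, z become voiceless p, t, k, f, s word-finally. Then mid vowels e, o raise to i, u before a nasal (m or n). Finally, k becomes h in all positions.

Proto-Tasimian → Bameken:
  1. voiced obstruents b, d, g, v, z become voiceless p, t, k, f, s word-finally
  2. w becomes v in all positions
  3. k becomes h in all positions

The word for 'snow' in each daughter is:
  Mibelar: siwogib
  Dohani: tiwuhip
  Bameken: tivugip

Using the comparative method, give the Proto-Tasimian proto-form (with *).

*tiwugib

Position 3: Mibelar has w, Dohani has w, Bameken has v. Mibelar preserves w here (none of its changes turn any other segment into w), so the proto-segment is *w.
Position 4: Mibelar has o, Dohani has u, Bameken has u. Bameken preserves u here (none of its changes turn any other segment into u), so the proto-segment is *u.
Continuing position by position gives *tiwugib; check it forward:
Mibelar: start from *tiwugib.
  rule 1: no change — tiwugib
  rule 2 (vowel merger): tiwugib → tiwogib
  rule 3 (unconditioned shift): tiwogib → siwogib
  ⇒ Mibelar siwogib
Dohani: *tiwugib > tiwukib > tiwukip > tiwuhip  (by unconditioned shift, final devoicing, unconditioned shift)
Bameken: *tiwugib
  tiwugib → tiwugip   [final devoicing]
  tiwugip → tivugip   [unconditioned shift]
  tivugip (rule 3 does not apply)
  giving Bameken tivugip.
No other proto-form is consistent with every reflex, so the reconstruction is *tiwugib.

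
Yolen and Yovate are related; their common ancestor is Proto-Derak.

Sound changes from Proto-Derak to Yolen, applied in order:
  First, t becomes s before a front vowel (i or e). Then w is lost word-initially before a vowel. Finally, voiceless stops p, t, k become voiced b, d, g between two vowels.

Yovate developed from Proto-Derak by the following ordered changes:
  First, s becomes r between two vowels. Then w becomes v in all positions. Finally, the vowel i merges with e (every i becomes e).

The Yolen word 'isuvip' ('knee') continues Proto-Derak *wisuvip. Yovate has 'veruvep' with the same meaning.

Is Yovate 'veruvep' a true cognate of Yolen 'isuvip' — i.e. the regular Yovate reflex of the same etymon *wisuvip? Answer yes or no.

Derive the expected Yovate reflex of *wisuvip:
Yovate: *wisuvip
  wisuvip → wiruvip   [rhotacism]
  wiruvip → viruvip   [unconditioned shift]
  viruvip → veruvep   [vowel merger]
  giving Yovate veruvep.
Yovate 'veruvep' matches the regular reflex exactly, so the pair is cognate.

yes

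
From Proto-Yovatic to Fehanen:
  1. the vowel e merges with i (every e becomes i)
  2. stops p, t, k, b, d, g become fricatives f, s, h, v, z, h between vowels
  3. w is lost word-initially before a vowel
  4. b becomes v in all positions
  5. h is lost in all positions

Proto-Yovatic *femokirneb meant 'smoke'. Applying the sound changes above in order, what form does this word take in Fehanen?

fimoirniv

Fehanen: *femokirneb
  femokirneb → fimokirnib   [vowel merger]
  fimokirnib → fimohirnib   [intervocalic lenition]
  fimohirnib (rule 3 does not apply)
  fimohirnib → fimohirniv   [unconditioned shift]
  fimohirniv → fimoirniv   [h-loss]
  giving Fehanen fimoirniv.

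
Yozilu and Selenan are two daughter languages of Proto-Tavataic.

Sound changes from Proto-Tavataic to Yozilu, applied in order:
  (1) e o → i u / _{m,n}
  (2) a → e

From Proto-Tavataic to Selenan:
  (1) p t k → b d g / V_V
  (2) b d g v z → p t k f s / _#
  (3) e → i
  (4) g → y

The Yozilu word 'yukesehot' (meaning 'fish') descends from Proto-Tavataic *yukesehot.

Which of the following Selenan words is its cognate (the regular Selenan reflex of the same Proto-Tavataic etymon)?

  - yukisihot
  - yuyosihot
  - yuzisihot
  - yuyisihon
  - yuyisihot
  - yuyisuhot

Selenan: start from *yukesehot.
  rule 1 (intervocalic voicing): yukesehot → yugesehot
  rule 2: no change — yugesehot
  rule 3 (vowel merger): yugesehot → yugisihot
  rule 4 (unconditioned shift): yugisihot → yuyisihot
  ⇒ Selenan yuyisihot

yuyisihot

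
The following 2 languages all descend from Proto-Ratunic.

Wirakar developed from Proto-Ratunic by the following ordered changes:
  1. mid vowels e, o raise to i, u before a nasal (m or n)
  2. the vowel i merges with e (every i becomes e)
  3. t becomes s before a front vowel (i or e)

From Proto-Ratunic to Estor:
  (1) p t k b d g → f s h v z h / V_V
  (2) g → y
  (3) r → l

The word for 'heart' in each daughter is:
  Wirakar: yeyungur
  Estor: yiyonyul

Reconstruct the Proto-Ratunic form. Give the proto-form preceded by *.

*yiyongur

Position 8: Wirakar has r, Estor has l. Wirakar preserves r here (none of its changes turn any other segment into r), so the proto-segment is *r.
Position 2: Wirakar has e, Estor has i. Estor preserves i here (none of its changes turn any other segment into i), so the proto-segment is *i.
This points to *yiyongur. Verify forward in each daughter:
Wirakar: start from *yiyongur.
  rule 1 (pre-nasal raising): yiyongur → yiyungur
  rule 2 (vowel merger): yiyungur → yeyungur
  rule 3: no change — yeyungur
  ⇒ Wirakar yeyungur
Estor: *yiyongur
  yiyongur (rule 1 does not apply)
  yiyongur → yiyonyur   [unconditioned shift]
  yiyonyur → yiyonyul   [unconditioned shift]
  giving Estor yiyonyul.
*yiyongur is the unique common source.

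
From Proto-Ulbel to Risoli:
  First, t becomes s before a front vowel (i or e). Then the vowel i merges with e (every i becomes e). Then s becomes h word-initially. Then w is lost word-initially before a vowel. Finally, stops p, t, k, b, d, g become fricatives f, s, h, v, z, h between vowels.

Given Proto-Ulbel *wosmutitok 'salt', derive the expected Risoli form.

Risoli: *wosmutitok > wosmusitok > wosmusetok > osmusetok > osmusesok  (by palatalisation, vowel merger, glide loss, intervocalic lenition)

osmusesok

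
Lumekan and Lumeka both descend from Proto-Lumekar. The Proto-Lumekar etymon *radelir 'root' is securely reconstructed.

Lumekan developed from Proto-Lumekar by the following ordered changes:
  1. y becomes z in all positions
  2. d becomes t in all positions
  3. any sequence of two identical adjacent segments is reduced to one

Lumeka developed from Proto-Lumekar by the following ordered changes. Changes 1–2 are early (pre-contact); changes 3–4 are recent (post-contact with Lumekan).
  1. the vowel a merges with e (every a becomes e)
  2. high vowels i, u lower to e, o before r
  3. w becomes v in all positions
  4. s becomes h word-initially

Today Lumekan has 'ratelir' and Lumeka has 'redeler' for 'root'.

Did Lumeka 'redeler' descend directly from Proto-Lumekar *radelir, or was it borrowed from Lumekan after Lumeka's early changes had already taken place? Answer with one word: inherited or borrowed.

If inherited, *radelir would pass through all of Lumeka's changes:
Lumeka: *radelir > redelir > redeler  (by vowel merger, pre-rhotic lowering)
If borrowed from Lumekan 'ratelir' after the early changes, it would undergo only the recent ones:
  rule 3 (unconditioned shift): no change (ratelir)
  rule 4 (debuccalisation): no change (ratelir)
  ⇒ as a loan: ratelir
Lumeka 'redeler' matches the inherited outcome exactly, so it is an inherited cognate, not a loan.

inherited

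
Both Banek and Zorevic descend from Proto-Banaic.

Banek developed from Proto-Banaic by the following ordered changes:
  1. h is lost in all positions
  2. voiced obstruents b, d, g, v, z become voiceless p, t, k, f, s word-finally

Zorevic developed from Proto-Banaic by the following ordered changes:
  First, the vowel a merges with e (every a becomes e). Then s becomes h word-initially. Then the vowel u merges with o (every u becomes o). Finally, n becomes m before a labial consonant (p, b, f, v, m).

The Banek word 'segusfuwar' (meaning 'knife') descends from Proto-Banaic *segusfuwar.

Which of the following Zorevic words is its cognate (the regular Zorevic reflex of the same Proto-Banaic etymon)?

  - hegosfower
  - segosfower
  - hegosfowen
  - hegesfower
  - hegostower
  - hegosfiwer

Zorevic: *segusfuwar > segusfuwer > hegusfuwer > hegosfower  (by vowel merger, debuccalisation, vowel merger)

hegosfower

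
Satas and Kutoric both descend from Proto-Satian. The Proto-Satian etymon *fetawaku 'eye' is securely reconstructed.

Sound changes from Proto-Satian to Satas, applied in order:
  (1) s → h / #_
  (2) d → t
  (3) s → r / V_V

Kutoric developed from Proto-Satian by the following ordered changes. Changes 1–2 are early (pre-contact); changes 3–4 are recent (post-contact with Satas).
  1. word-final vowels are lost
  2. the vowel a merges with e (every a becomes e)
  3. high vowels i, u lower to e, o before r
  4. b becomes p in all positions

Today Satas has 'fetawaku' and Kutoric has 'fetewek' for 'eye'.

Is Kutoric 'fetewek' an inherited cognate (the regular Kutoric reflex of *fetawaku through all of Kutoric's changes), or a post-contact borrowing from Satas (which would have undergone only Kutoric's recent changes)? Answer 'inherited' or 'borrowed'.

If inherited, *fetawaku would pass through all of Kutoric's changes:
Kutoric: start from *fetawaku.
  rule 1 (apocope): fetawaku → fetawak
  rule 2 (vowel merger): fetawak → fetewek
  rule 3: no change — fetewek
  rule 4: no change — fetewek
  ⇒ Kutoric fetewek
If borrowed from Satas 'fetawaku' after the early changes, it would undergo only the recent ones:
  rule 3 (pre-rhotic lowering): no change (fetawaku)
  rule 4 (unconditioned shift): no change (fetawaku)
  ⇒ as a loan: fetawaku
Kutoric 'fetewek' matches the inherited outcome exactly, so it is an inherited cognate, not a loan.

inherited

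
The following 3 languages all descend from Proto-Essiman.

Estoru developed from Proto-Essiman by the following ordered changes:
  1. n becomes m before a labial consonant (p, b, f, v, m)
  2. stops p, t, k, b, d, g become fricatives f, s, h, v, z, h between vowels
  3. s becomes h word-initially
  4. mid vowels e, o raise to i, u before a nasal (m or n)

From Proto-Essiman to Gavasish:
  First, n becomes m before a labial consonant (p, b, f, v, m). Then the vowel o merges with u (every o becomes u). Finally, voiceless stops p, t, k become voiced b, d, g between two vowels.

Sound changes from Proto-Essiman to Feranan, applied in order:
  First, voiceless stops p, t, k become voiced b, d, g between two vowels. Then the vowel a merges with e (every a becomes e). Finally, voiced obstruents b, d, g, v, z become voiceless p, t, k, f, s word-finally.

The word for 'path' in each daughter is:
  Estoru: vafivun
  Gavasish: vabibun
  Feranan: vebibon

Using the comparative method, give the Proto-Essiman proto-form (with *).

*vapibon

Position 5: Estoru has v, Gavasish has b, Feranan has b. Taking the neighbouring segments as reconstructed: Estoru v could go back to *b or *v; Gavasish b could go back to *p or *b; Feranan b could go back to *p or *b — the one source consistent with every daughter is *b.
Position 3: Estoru has f, Gavasish has b, Feranan has b. Taking the neighbouring segments as reconstructed: Estoru f could go back to *p or *f; Gavasish b could go back to *p or *b; Feranan b could go back to *p or *b — the one source consistent with every daughter is *p.
Verify the candidate proto-form against each daughter:
Estoru: *vapibon
  vapibon (rule 1 does not apply)
  vapibon → vafivon   [intervocalic lenition]
  vafivon (rule 3 does not apply)
  vafivon → vafivun   [pre-nasal raising]
  giving Estoru vafivun.
Gavasish: *vapibon
  vapibon (rule 1 does not apply)
  vapibon → vapibun   [vowel merger]
  vapibun → vabibun   [intervocalic voicing]
  giving Gavasish vabibun.
Feranan: *vapibon
  vapibon → vabibon   [intervocalic voicing]
  vabibon → vebibon   [vowel merger]
  vebibon (rule 3 does not apply)
  giving Feranan vebibon.
Only *vapibon yields all of Estoru vafivun, Gavasish vabibun, Feranan vebibon.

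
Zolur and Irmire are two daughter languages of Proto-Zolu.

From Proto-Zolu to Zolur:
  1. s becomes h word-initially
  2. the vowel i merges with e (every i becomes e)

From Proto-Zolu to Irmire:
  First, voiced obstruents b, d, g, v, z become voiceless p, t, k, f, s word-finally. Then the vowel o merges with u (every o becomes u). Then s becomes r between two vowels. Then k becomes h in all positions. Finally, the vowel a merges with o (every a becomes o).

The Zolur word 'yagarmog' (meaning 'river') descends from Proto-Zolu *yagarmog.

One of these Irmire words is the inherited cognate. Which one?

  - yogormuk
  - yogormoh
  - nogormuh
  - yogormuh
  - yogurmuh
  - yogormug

Irmire: *yagarmog
  yagarmog → yagarmok   [final devoicing]
  yagarmok → yagarmuk   [vowel merger]
  yagarmuk (rule 3 does not apply)
  yagarmuk → yagarmuh   [unconditioned shift]
  yagarmuh → yogormuh   [vowel merger]
  giving Irmire yogormuh.
Only 'yogormuh' matches the regular Irmire development of *yagarmog.

yogormuh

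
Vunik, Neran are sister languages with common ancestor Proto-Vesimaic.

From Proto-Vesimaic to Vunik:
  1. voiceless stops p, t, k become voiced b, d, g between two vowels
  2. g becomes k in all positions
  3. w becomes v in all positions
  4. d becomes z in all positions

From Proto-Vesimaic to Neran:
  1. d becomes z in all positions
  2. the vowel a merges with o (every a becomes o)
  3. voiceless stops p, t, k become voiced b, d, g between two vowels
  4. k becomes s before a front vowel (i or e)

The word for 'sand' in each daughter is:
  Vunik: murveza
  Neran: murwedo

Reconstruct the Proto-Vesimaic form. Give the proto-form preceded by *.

Position 7: Vunik has a, Neran has o. Vunik preserves a here (none of its changes turn any other segment into a), so the proto-segment is *a.
Position 6: Vunik has z, Neran has d. In Neran, d can only continue *t, so the proto-segment is *t.
Verify the candidate proto-form against each daughter:
Vunik: *murweta
  murweta → murweda   [intervocalic voicing]
  murweda (rule 2 does not apply)
  murweda → murveda   [unconditioned shift]
  murveda → murveza   [unconditioned shift]
  giving Vunik murveza.
Neran: start from *murweta.
  rule 1: no change — murweta
  rule 2 (vowel merger): murweta → murweto
  rule 3 (intervocalic voicing): murweto → murwedo
  rule 4: no change — murwedo
  ⇒ Neran murwedo
*murweta is the unique common source.

*murweta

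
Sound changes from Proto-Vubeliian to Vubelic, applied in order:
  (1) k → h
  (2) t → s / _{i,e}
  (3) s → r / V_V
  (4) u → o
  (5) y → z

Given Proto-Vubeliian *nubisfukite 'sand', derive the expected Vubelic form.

Vubelic: *nubisfukite > nubisfuhite > nubisfuhise > nubisfuhire > nobisfohire  (by unconditioned shift, palatalisation, rhotacism, vowel merger)

nobisfohire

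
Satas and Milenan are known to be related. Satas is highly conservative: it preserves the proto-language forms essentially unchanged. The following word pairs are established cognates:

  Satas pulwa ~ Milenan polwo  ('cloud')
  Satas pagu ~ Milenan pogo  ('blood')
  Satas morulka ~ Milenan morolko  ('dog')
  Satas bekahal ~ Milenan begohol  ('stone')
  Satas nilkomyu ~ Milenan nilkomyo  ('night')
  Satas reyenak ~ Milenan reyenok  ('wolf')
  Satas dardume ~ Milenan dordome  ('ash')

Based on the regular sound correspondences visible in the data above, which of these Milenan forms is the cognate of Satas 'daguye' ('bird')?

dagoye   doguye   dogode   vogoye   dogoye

dogoye

pagu ~ pogo, bekahal ~ begohol — Satas a corresponds to Milenan o after a consonant, before a consonant other than r, m, n, p, b, f, v.
pulwa ~ polwo, morulka ~ morolko — Satas u corresponds to Milenan o after a consonant, before a consonant other than r, m, n, p, b, f, v.
Applying these to Satas 'daguye':
  daguye → doguye   (a→o after a consonant, before a consonant other than r, m, n, p, b, f, v)
  doguye → dogoye   (u→o after a consonant, before a consonant other than r, m, n, p, b, f, v)
So the Milenan cognate is 'dogoye'.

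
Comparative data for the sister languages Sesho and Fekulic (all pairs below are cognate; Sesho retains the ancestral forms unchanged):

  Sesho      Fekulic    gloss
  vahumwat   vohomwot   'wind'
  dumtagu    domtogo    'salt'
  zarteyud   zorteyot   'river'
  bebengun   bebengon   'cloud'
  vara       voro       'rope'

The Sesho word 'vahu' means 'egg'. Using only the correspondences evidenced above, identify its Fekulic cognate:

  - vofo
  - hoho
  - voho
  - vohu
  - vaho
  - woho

vahumwat ~ vohomwot, dumtagu ~ domtogo — Sesho a corresponds to Fekulic o after a consonant, before a consonant other than r, m, n, p, b, f, v.
dumtagu ~ domtogo — Sesho u corresponds to Fekulic o word-finally.
Applying these to Sesho 'vahu':
  vahu → vohu   (a→o after a consonant, before a consonant other than r, m, n, p, b, f, v)
  vohu → voho   (u→o word-finally)
So the Fekulic cognate is 'voho'.

voho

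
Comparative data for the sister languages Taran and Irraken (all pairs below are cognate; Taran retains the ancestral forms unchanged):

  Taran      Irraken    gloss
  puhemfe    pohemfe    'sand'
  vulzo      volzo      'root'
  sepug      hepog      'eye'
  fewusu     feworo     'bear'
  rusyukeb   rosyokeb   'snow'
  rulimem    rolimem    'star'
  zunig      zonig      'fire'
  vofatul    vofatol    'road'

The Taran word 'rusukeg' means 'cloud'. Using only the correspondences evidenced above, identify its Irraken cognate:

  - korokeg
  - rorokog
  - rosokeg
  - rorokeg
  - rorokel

rorokeg

puhemfe ~ pohemfe, vulzo ~ volzo — Taran u corresponds to Irraken o after a consonant, before a consonant other than r, m, n, p, b, f, v.
fewusu ~ feworo — Taran s corresponds to Irraken r between vowels (before a back vowel).
Applying these to Taran 'rusukeg':
  rusukeg → rosukeg   (u→o after a consonant, before a consonant other than r, m, n, p, b, f, v)
  rosukeg → rorukeg   (s→r between vowels (before a back vowel))
  rorukeg → rorokeg   (u→o after a consonant, before a consonant other than r, m, n, p, b, f, v)
So the Irraken cognate is 'rorokeg'.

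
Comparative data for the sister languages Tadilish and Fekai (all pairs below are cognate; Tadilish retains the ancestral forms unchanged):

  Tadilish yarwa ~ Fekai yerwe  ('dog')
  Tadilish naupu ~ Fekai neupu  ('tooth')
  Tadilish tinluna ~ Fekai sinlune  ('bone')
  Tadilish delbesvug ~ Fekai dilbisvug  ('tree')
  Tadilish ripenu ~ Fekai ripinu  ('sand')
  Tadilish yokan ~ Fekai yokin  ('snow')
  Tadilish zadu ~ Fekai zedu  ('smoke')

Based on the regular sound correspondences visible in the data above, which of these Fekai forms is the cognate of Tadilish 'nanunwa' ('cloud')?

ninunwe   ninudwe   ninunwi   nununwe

ninunwe

yokan ~ yokin — Tadilish a corresponds to Fekai i after a consonant, before a nasal.
yarwa ~ yerwe, tinluna ~ sinlune — Tadilish a corresponds to Fekai e word-finally.
Applying these to Tadilish 'nanunwa':
  nanunwa → ninunwa   (a→i after a consonant, before a nasal)
  ninunwa → ninunwe   (a→e word-finally)
So the Fekai cognate is 'ninunwe'.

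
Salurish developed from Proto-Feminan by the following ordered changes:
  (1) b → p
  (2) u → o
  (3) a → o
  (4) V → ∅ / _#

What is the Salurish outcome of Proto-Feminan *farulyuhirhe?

forolyohirh

Salurish: *farulyuhirhe > farolyohirhe > forolyohirhe > forolyohirh  (by vowel merger, vowel merger, apocope)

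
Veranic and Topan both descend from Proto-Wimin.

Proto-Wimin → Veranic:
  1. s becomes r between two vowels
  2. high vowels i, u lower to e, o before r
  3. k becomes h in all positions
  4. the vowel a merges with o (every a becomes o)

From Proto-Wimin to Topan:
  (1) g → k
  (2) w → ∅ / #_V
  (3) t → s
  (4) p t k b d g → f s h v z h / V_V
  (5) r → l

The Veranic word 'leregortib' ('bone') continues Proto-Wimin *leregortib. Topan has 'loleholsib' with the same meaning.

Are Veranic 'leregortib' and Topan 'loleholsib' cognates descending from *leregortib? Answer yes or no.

Derive the expected Topan reflex of *leregortib:
Topan: start from *leregortib.
  rule 1 (unconditioned shift): leregortib → lerekortib
  rule 2: no change — lerekortib
  rule 3 (unconditioned shift): lerekortib → lerekorsib
  rule 4 (intervocalic lenition): lerekorsib → lerehorsib
  rule 5 (unconditioned shift): lerehorsib → leleholsib
  ⇒ Topan leleholsib
The regular Topan reflex would be 'leleholsib', but the attested form is 'loleholsib'. The correspondence is irregular, so they are not cognates (the Topan form has a different source).

no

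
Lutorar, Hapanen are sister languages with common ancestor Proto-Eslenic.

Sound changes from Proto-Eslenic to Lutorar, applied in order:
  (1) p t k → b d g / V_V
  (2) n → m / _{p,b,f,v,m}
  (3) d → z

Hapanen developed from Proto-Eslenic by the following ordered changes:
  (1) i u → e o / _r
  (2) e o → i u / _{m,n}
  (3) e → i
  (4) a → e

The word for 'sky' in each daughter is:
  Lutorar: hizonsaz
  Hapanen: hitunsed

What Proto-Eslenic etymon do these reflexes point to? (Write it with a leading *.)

Position 3: Lutorar has z, Hapanen has t. Hapanen preserves t here (none of its changes turn any other segment into t), so the proto-segment is *t.
Position 4: Lutorar has o, Hapanen has u. Lutorar preserves o here (none of its changes turn any other segment into o), so the proto-segment is *o.
Verify the candidate proto-form against each daughter:
Lutorar: *hitonsad > hidonsad > hizonsaz  (by intervocalic voicing, unconditioned shift)
Hapanen: *hitonsad
  hitonsad (rule 1 does not apply)
  hitonsad → hitunsad   [pre-nasal raising]
  hitunsad (rule 3 does not apply)
  hitunsad → hitunsed   [vowel merger]
  giving Hapanen hitunsed.
*hitonsad is the unique common source.

*hitonsad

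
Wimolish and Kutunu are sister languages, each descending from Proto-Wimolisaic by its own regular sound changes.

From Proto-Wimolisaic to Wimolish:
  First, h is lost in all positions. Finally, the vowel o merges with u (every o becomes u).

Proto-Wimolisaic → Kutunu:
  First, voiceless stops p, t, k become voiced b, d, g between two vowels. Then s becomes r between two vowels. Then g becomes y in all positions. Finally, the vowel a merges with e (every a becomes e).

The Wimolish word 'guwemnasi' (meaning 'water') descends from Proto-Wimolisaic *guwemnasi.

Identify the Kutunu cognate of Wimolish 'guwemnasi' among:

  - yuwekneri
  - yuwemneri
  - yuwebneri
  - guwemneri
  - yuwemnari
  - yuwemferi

Kutunu: *guwemnasi
  guwemnasi (rule 1 does not apply)
  guwemnasi → guwemnari   [rhotacism]
  guwemnari → yuwemnari   [unconditioned shift]
  yuwemnari → yuwemneri   [vowel merger]
  giving Kutunu yuwemneri.
The other candidates each miss or misapply at least one Kutunu change.

yuwemneri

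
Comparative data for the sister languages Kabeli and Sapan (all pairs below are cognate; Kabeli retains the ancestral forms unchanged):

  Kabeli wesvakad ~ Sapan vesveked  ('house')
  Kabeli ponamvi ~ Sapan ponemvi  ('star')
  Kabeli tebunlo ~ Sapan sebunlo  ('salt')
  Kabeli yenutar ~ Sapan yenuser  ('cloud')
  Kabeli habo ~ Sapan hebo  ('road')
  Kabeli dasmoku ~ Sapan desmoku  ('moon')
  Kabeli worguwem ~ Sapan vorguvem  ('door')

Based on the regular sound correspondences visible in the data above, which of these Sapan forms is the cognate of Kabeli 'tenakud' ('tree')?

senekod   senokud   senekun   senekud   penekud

senekud

tebunlo ~ sebunlo — Kabeli t corresponds to Sapan s word-initially before a front vowel.
wesvakad ~ vesveked, dasmoku ~ desmoku — Kabeli a corresponds to Sapan e after a consonant, before a consonant other than r, m, n, p, b, f, v.
Applying these to Kabeli 'tenakud':
  tenakud → senakud   (t→s word-initially before a front vowel)
  senakud → senekud   (a→e after a consonant, before a consonant other than r, m, n, p, b, f, v)
So the Sapan cognate is 'senekud'.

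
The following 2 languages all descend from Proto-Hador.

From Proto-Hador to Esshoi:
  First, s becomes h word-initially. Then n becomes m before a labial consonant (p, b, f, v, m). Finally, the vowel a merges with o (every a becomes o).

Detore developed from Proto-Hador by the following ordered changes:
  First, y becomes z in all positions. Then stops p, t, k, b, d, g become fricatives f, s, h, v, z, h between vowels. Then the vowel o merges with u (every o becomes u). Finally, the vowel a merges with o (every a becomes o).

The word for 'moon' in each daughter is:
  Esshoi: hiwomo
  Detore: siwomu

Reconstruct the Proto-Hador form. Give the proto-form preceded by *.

Position 1: Esshoi has h, Detore has s. Taking the neighbouring segments as reconstructed: Esshoi h could go back to *s or *h; Detore s can only go back to *s — the one source consistent with every daughter is *s.
Position 4: Esshoi has o, Detore has o. In Detore, o can only continue *a, so the proto-segment is *a.
Verify the candidate proto-form against each daughter:
Esshoi: start from *siwamo.
  rule 1 (debuccalisation): siwamo → hiwamo
  rule 2: no change — hiwamo
  rule 3 (vowel merger): hiwamo → hiwomo
  ⇒ Esshoi hiwomo
Detore: *siwamo > siwamu > siwomu  (by vowel merger, vowel merger)
*siwamo is the unique common source.

*siwamo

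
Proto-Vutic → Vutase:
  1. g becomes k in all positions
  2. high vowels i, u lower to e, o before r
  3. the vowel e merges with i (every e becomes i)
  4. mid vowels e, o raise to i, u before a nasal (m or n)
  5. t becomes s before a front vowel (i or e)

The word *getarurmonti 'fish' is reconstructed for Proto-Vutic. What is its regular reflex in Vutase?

Vutase: start from *getarurmonti.
  rule 1 (unconditioned shift): getarurmonti → ketarurmonti
  rule 2 (pre-rhotic lowering): ketarurmonti → ketarormonti
  rule 3 (vowel merger): ketarormonti → kitarormonti
  rule 4 (pre-nasal raising): kitarormonti → kitarormunti
  rule 5 (palatalisation): kitarormunti → kitarormunsi
  ⇒ Vutase kitarormunsi

kitarormunsi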